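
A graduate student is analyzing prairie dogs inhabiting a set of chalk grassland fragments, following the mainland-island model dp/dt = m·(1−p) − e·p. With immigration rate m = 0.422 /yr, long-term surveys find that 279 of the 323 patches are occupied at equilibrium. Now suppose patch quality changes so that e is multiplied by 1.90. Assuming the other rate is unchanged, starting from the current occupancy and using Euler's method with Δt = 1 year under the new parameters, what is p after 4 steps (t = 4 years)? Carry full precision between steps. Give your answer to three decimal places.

0.773

Observed p* = 279/323 = 0.86378.
Balance m(1−p*) = e·p* gives e = m(1−p*)/p* = 0.422×0.13622/0.86378 = 0.06655.
Starting from p₀ = 0.86378; update p ← p + (dp/dt)·Δt with the new parameters.
  1  |  dp/dt·Δt = -0.051737  |  p_1 = 0.812040
  2  |  dp/dt·Δt = -0.023362  |  p_2 = 0.788678
  3  |  dp/dt·Δt = -0.010549  |  p_3 = 0.778128
  4  |  dp/dt·Δt = -0.004764  |  p_4 = 0.773365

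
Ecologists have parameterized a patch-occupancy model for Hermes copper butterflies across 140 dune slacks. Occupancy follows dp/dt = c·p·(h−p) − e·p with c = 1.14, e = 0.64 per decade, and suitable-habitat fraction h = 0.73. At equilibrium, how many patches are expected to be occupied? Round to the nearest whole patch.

24

p* = h − e/c = 0.73 − 0.5614 = 0.1686.
Expected occupied patches = N × p* = 140 × 0.1686 = 23.60 ≈ 24.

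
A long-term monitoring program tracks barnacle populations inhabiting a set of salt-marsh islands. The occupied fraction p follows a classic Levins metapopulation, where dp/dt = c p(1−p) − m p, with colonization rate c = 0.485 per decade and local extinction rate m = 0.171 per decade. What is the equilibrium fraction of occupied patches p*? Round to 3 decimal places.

Setting dp/dt = 0 and dividing through by p* gives c·(1−p*) = m.
So p* = 1 − m/c = 1 − 0.171/0.485 = 1 − 0.3526 = 0.6474.

0.647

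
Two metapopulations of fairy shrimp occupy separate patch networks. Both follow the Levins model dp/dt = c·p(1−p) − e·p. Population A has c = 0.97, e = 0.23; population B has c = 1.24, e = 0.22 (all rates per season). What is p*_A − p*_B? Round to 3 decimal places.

A: p*_A = 1 − 0.23/0.97 = 0.7629.
B: p*_B = 1 − 0.22/1.24 = 0.8226.
p*_A − p*_B = 0.7629 − 0.8226 = -0.0597.

-0.060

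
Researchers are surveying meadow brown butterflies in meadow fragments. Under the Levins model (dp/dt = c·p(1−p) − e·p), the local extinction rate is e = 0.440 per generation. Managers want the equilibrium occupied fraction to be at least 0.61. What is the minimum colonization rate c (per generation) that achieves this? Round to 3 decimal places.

1.128

p* = 1 − e/c ≥ 0.61 requires e/c ≤ 0.3900, i.e. c ≥ e/0.3900.
c_min = 0.440/0.3900 = 1.1282.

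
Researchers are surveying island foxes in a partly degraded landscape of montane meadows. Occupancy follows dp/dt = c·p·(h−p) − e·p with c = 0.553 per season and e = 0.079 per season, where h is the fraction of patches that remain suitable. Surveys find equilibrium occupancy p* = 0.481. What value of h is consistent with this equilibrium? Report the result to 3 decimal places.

0.624

At equilibrium c(h−p*) = e, so h = p* + e/c.
h = 0.481 + 0.079/0.553 = 0.481 + 0.1429 = 0.6239.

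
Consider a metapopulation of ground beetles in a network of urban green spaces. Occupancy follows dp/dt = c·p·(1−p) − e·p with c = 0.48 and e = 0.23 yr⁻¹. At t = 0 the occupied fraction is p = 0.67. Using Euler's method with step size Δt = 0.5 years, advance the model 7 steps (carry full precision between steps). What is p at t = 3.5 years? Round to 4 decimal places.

0.5695

Update rule: p ← p + [c·p·(1−p) − e·p]·Δt with Δt = 0.5.
step 1: Δp = -0.02399, p = 0.64601
step 2: Δp = -0.01941, p = 0.62661
step 3: Δp = -0.01591, p = 0.61070
step 4: Δp = -0.01317, p = 0.59753
step 5: Δp = -0.01100, p = 0.58653
step 6: Δp = -0.00925, p = 0.57728
step 7: Δp = -0.00782, p = 0.56946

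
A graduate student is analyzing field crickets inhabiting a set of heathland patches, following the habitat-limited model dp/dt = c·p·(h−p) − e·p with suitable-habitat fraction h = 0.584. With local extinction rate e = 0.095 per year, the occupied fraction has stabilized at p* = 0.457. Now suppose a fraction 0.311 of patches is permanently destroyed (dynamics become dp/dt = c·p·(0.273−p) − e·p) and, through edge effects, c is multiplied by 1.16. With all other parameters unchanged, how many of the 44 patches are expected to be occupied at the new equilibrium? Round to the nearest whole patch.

7

Balance c(h−p*) = e gives c = e/(0.584 − 0.45700) = 0.095/0.12700 = 0.74803.
New p* = 0.273 − e/c = 0.273 − 0.09500/0.86771 = 0.16352.
Expected occupied = 44 × 0.16352 = 7.19 ≈ 7.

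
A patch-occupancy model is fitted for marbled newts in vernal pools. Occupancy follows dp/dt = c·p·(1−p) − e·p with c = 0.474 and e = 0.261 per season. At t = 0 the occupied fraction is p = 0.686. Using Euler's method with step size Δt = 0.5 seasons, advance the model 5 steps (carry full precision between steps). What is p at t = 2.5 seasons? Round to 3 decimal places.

0.556

Update rule: p ← p + [c·p·(1−p) − e·p]·Δt with Δt = 0.5.
step 1: Δp = -0.03847, p = 0.64753
step 2: Δp = -0.03041, p = 0.61712
step 3: Δp = -0.02453, p = 0.59258
step 4: Δp = -0.02011, p = 0.57247
step 5: Δp = -0.01670, p = 0.55577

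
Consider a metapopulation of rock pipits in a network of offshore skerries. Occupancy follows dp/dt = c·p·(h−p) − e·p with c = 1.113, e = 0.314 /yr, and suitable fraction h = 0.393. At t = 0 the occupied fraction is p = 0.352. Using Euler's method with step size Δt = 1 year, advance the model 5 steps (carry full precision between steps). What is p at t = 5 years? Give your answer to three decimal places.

0.161

Update rule: p ← p + [c·p·(h−p) − e·p]·Δt with Δt = 1.
p: 0.35200 → 0.25753  (Δp = -0.09447)
p: 0.25753 → 0.21550  (Δp = -0.04204)
p: 0.21550 → 0.19041  (Δp = -0.02509)
p: 0.19041 → 0.17355  (Δp = -0.01685)
p: 0.17355 → 0.16145  (Δp = -0.01211)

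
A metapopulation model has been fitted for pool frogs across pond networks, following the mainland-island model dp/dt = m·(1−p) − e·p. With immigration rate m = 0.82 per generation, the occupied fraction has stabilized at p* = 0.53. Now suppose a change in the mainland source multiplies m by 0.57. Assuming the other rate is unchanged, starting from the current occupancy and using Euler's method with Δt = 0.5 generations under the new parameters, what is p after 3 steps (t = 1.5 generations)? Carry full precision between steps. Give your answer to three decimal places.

Balance m(1−p*) = e·p* gives e = m(1−p*)/p* = 0.82×0.47000/0.53000 = 0.72717.
Starting from p₀ = 0.53000; update p ← p + (dp/dt)·Δt with the new parameters.
t = 0.5: p = 0.53000 + (-0.08286) = 0.44714
t = 1: p = 0.44714 + (-0.03337) = 0.41377
t = 1.5: p = 0.41377 + (-0.01344) = 0.40033

0.400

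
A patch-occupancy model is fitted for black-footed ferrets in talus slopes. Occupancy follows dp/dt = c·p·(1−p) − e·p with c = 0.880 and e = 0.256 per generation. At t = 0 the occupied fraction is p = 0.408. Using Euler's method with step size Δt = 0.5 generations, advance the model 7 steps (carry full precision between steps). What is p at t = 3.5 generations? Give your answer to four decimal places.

Update rule: p ← p + [c·p·(1−p) − e·p]·Δt with Δt = 0.5.
step 1: Δp = +0.05405, p = 0.46205
step 2: Δp = +0.05022, p = 0.51228
step 3: Δp = +0.04436, p = 0.55664
step 4: Δp = +0.03734, p = 0.59398
step 5: Δp = +0.03009, p = 0.62406
step 6: Δp = +0.02335, p = 0.64741
step 7: Δp = +0.01757, p = 0.66498

0.6650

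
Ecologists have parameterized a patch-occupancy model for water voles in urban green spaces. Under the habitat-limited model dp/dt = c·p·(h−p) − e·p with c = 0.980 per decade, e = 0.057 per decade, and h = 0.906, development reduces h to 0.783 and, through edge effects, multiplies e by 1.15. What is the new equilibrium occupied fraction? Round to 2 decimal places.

0.72

Before: p* = h − e/c = 0.906 − 0.057/0.980 = 0.906 − 0.0582 = 0.8478.
After: c = 0.98, e = 0.06555, h = 0.783; p* = 0.783 − 0.06555/0.98 = 0.7161.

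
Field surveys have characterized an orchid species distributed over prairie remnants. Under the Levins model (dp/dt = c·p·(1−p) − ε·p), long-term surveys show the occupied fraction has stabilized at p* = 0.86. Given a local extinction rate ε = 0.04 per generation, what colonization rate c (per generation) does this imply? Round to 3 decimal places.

0.286

At equilibrium c(1−p*) = ε, so c = ε/(1−p*).
c = 0.04/(1 − 0.86) = 0.04/0.1400 = 0.2857.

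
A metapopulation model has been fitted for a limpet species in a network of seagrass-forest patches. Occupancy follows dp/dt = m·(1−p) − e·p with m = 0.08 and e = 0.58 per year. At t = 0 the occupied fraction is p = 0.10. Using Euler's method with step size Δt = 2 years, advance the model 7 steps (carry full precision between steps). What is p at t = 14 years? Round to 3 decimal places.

Update rule: p ← p + [m·(1−p) − e·p]·Δt with Δt = 2.
  1  |  dp/dt·Δt = +0.028000  |  p_1 = 0.128000
  2  |  dp/dt·Δt = -0.008960  |  p_2 = 0.119040
  3  |  dp/dt·Δt = +0.002867  |  p_3 = 0.121907
  4  |  dp/dt·Δt = -0.000918  |  p_4 = 0.120990
  5  |  dp/dt·Δt = +0.000294  |  p_5 = 0.121283
  6  |  dp/dt·Δt = -0.000094  |  p_6 = 0.121189
  7  |  dp/dt·Δt = +0.000030  |  p_7 = 0.121219

0.121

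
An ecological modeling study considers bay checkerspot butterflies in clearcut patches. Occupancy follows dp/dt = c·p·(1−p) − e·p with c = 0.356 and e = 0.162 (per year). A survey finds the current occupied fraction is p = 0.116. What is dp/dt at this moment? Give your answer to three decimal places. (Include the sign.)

Colonization term: c·p·(1−p) = 0.356×0.116×0.8840 = 0.03651.
Extinction term: e·p = 0.01879.
dp/dt = 0.03651 − 0.01879 = 0.01771.

0.018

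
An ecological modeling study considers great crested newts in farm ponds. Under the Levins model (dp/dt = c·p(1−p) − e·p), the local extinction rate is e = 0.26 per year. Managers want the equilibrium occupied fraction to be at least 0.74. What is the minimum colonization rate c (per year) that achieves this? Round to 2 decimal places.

p* = 1 − e/c ≥ 0.74 requires e/c ≤ 0.2600, i.e. c ≥ e/0.2600.
c_min = 0.26/0.2600 = 1.0000.

1.00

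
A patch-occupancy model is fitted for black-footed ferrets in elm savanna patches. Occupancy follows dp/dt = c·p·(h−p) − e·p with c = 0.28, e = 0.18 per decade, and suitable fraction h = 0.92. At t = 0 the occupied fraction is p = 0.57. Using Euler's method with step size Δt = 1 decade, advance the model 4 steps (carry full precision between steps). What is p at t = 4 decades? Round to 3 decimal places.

Update rule: p ← p + [c·p·(h−p) − e·p]·Δt with Δt = 1.
step 1: Δp = -0.04674, p = 0.52326
step 2: Δp = -0.03606, p = 0.48720
step 3: Δp = -0.02866, p = 0.45855
step 4: Δp = -0.02329, p = 0.43525

0.435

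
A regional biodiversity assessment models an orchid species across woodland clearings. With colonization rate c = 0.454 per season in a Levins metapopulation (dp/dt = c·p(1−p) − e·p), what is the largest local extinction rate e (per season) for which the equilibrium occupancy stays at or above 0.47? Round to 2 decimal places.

0.24

1 − e/c ≥ 0.47 ⇒ e ≤ c(1 − 0.47) = 0.454 × 0.5300.
e_max = 0.2406.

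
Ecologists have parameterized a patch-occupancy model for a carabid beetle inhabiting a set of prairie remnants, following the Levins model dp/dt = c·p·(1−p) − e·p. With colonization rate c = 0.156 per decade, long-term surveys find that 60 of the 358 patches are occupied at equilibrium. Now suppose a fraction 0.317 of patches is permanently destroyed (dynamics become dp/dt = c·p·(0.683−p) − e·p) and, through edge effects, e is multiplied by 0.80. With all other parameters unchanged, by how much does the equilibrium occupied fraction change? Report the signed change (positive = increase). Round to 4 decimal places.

-0.1505

Observed p* = 60/358 = 0.16760.
Balance c(1−p*) = e gives e = 0.156×(1 − 0.16760) = 0.12985.
New p* = 0.683 − e/c = 0.683 − 0.10388/0.15600 = 0.01710.
Δp* = 0.01710 − 0.16760 = -0.15050.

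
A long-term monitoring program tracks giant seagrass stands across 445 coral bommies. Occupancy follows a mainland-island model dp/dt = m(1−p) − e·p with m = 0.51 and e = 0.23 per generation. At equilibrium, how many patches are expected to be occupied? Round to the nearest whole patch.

307

p* = m/(m+e) = 0.51/0.7400 = 0.6892.
Expected occupied patches = N × p* = 445 × 0.6892 = 306.69 ≈ 307.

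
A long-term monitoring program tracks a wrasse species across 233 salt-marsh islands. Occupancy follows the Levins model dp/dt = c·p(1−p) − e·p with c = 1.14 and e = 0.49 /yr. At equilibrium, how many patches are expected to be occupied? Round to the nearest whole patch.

p* = 1 − e/c = 1 − 0.49/1.14 = 0.5702.
Expected occupied patches = N × p* = 233 × 0.5702 = 132.85 ≈ 133.

133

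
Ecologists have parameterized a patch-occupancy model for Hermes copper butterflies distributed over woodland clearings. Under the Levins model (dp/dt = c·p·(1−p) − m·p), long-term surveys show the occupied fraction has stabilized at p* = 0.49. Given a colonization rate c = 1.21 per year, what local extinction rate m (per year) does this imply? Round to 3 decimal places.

At equilibrium c(1−p*) = m.
m = 1.21 × (1 − 0.49) = 1.21 × 0.5100 = 0.6171.

0.617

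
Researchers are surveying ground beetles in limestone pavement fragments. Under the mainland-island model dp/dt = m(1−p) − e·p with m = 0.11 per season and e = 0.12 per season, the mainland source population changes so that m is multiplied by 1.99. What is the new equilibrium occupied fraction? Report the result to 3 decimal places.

0.646

Before: p* = 0.11/(0.11+0.12) = 0.4783.
After: m = 0.2189, e = 0.12; p* = 0.2189/0.3389 = 0.6459.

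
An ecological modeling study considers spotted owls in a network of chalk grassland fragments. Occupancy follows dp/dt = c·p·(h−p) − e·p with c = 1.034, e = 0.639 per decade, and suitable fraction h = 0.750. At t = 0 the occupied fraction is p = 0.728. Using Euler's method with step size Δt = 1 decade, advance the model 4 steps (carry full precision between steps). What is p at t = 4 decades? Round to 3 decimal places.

0.194

Update rule: p ← p + [c·p·(h−p) − e·p]·Δt with Δt = 1.
t = 1: p = 0.72800 + (-0.44863) = 0.27937
t = 2: p = 0.27937 + (-0.04257) = 0.23680
t = 3: p = 0.23680 + (-0.02566) = 0.21114
t = 4: p = 0.21114 + (-0.01728) = 0.19387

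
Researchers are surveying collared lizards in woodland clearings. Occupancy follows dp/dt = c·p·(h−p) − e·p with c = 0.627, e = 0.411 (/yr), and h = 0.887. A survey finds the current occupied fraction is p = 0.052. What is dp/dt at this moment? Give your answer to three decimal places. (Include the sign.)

0.006

Colonization term: c·p·(h−p) = 0.627×0.052×0.8350 = 0.02722.
Extinction term: e·p = 0.02137.
dp/dt = 0.02722 − 0.02137 = 0.00585.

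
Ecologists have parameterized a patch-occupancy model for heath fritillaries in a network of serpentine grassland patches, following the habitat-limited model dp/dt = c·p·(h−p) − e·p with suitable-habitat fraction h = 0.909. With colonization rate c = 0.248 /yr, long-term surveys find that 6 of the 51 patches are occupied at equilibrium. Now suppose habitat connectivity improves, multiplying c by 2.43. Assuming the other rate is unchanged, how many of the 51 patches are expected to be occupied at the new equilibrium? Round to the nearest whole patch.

Observed p* = 6/51 = 0.11765.
Balance c(h−p*) = e gives e = 0.248×(0.909 − 0.11765) = 0.19625.
New p* = 0.909 − e/c = 0.909 − 0.19625/0.60264 = 0.58335.
Expected occupied = 51 × 0.58335 = 29.75 ≈ 30.

30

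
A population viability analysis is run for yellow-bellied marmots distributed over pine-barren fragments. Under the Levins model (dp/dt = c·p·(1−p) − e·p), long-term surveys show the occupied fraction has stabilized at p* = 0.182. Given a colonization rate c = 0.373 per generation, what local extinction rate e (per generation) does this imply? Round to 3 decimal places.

0.305

At equilibrium c(1−p*) = e.
e = 0.373 × (1 − 0.182) = 0.373 × 0.8180 = 0.3051.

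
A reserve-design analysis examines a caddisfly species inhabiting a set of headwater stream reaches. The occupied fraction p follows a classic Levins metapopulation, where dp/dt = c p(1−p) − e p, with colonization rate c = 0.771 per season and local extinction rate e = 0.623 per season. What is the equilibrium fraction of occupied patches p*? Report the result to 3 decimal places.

At equilibrium, colonization balances extinction: c·p*·(1−p*) = e·p*.
So p* = 1 − e/c = 1 − 0.623/0.771 = 1 − 0.8080 = 0.1920.

0.192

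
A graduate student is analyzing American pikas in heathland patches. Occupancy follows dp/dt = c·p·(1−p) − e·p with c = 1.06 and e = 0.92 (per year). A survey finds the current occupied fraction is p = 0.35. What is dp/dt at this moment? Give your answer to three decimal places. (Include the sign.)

Colonization term: c·p·(1−p) = 1.06×0.35×0.6500 = 0.24115.
Extinction term: e·p = 0.32200.
dp/dt = 0.24115 − 0.32200 = -0.08085.

-0.081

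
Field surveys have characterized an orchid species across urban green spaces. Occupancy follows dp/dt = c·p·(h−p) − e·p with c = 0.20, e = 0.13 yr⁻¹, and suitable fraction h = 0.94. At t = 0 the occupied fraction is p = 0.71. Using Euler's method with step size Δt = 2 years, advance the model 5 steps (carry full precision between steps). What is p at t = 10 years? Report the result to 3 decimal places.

0.412

Update rule: p ← p + [c·p·(h−p) − e·p]·Δt with Δt = 2.
p: 0.71000 → 0.59072  (Δp = -0.11928)
p: 0.59072 → 0.51966  (Δp = -0.07106)
p: 0.51966 → 0.47192  (Δp = -0.04774)
p: 0.47192 → 0.43758  (Δp = -0.03434)
p: 0.43758 → 0.41175  (Δp = -0.02583)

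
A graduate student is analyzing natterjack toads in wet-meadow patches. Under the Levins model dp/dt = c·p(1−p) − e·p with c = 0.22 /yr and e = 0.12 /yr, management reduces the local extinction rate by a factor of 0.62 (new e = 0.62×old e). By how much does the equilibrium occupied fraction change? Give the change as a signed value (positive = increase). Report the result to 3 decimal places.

Before: p* = 1 − 0.12/0.22 = 0.4545.
After the change, c = 0.22, e = 0.0744, so p* = 1 − 0.0744/0.22 = 0.6618.
Δp* = 0.6618 − 0.4545 = +0.2073.

0.207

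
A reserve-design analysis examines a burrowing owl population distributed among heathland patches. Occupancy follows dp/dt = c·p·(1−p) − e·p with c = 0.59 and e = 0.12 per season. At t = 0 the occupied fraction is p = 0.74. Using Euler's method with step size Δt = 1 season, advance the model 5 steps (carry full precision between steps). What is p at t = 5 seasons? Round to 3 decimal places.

Update rule: p ← p + [c·p·(1−p) − e·p]·Δt with Δt = 1.
step 1: Δp = +0.02472, p = 0.76472
step 2: Δp = +0.01439, p = 0.77911
step 3: Δp = +0.00805, p = 0.78715
step 4: Δp = +0.00439, p = 0.79154
step 5: Δp = +0.00237, p = 0.79391

0.794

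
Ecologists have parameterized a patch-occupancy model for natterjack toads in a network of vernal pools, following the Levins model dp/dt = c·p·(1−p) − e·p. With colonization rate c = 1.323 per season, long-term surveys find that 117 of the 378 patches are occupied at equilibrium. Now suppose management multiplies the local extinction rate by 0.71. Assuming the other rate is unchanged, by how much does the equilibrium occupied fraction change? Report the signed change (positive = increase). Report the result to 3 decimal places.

0.200

Observed p* = 117/378 = 0.30952.
Balance c(1−p*) = e gives e = 1.323×(1 − 0.30952) = 0.91351.
New p* = 1 − e/c = 1 − 0.64859/1.32300 = 0.50976.
Δp* = 0.50976 − 0.30952 = +0.20024.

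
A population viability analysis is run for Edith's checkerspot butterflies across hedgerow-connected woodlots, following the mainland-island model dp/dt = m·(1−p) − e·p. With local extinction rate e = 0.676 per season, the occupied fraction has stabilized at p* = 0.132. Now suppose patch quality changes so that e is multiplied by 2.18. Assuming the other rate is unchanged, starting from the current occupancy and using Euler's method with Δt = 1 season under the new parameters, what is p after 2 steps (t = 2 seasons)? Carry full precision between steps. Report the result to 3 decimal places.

Balance m(1−p*) = e·p* gives m = e·p*/(1−p*) = 0.676×0.13200/0.86800 = 0.10280.
Starting from p₀ = 0.13200; update p ← p + (dp/dt)·Δt with the new parameters.
p: 0.13200 → 0.02671  (Δp = -0.10529)
p: 0.02671 → 0.08741  (Δp = +0.06070)

0.087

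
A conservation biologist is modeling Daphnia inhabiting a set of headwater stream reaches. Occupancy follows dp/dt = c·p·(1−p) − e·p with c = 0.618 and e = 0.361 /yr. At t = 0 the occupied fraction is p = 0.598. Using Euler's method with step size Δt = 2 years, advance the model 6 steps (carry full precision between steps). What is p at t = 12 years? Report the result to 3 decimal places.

Update rule: p ← p + [c·p·(1−p) − e·p]·Δt with Δt = 2.
step 1: Δp = -0.13463, p = 0.46337
step 2: Δp = -0.02721, p = 0.43616
step 3: Δp = -0.01094, p = 0.42521
step 4: Δp = -0.00492, p = 0.42030
step 5: Δp = -0.00231, p = 0.41799
step 6: Δp = -0.00110, p = 0.41689

0.417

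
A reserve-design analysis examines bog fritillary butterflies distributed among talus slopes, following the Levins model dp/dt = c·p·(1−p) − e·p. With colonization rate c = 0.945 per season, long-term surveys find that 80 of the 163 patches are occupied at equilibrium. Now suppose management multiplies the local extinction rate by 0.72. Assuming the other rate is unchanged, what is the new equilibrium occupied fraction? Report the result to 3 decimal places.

Observed p* = 80/163 = 0.49080.
Balance c(1−p*) = e gives e = 0.945×(1 − 0.49080) = 0.48119.
New p* = 1 − e/c = 1 − 0.34646/0.94500 = 0.63338.

0.633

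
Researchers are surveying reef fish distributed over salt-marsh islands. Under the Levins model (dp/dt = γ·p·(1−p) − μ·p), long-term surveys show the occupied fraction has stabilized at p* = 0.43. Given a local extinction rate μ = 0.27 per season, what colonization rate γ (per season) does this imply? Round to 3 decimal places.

At equilibrium γ(1−p*) = μ, so γ = μ/(1−p*).
γ = 0.27/(1 − 0.43) = 0.27/0.5700 = 0.4737.

0.474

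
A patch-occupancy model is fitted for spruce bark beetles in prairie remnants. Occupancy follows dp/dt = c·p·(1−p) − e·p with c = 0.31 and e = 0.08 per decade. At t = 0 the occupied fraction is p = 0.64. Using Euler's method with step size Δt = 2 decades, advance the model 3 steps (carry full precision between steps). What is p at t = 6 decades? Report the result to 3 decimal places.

Update rule: p ← p + [c·p·(1−p) − e·p]·Δt with Δt = 2.
  1  |  dp/dt·Δt = +0.040448  |  p_1 = 0.680448
  2  |  dp/dt·Δt = +0.025940  |  p_2 = 0.706388
  3  |  dp/dt·Δt = +0.015568  |  p_3 = 0.721957

0.722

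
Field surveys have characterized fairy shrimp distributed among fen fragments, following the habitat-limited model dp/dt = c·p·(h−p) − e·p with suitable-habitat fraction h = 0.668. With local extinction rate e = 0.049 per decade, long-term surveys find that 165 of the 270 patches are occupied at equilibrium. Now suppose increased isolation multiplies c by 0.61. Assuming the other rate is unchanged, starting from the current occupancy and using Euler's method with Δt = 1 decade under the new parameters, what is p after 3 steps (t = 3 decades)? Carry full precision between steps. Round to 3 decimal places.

0.586

Observed p* = 165/270 = 0.61111.
Balance c(h−p*) = e gives c = e/(0.668 − 0.61111) = 0.049/0.05689 = 0.86133.
Starting from p₀ = 0.61111; update p ← p + (dp/dt)·Δt with the new parameters.
p: 0.61111 → 0.59943  (Δp = -0.01168)
p: 0.59943 → 0.59166  (Δp = -0.00778)
p: 0.59166 → 0.58640  (Δp = -0.00526)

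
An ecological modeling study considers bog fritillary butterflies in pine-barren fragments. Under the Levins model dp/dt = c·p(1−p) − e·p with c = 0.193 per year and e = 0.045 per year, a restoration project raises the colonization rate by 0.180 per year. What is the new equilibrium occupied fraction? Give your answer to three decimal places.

Before: p* = 1 − 0.045/0.193 = 0.7668.
After the change, c = 0.373, e = 0.045, so p* = 1 − 0.045/0.373 = 0.8794.

0.879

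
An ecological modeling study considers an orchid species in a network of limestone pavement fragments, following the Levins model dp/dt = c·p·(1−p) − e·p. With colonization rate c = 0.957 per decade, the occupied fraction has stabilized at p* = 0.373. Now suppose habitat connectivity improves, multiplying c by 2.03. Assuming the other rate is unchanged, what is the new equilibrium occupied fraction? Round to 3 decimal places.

Balance c(1−p*) = e gives e = 0.957×(1 − 0.37300) = 0.60004.
New p* = 1 − e/c = 1 − 0.60004/1.94271 = 0.69113.

0.691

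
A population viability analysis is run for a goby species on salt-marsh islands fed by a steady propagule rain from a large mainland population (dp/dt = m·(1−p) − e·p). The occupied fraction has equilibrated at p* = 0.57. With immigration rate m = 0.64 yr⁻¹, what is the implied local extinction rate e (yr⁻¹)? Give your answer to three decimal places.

At equilibrium m(1−p*) = e·p*, so e = m(1−p*)/p*.
e = 0.64 × 0.4300 / 0.57 = 0.4828.

0.483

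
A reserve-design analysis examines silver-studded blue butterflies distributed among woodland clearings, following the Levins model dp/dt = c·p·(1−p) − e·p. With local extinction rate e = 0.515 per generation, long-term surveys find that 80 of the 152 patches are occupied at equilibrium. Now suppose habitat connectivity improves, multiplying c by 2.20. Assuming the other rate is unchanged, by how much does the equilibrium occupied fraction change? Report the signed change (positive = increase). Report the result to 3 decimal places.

Observed p* = 80/152 = 0.52632.
Balance c(1−p*) = e gives c = e/(1 − 0.52632) = 0.515/0.47368 = 1.08723.
New p* = 1 − e/c = 1 − 0.51500/2.39191 = 0.78469.
Δp* = 0.78469 − 0.52632 = +0.25837.

0.258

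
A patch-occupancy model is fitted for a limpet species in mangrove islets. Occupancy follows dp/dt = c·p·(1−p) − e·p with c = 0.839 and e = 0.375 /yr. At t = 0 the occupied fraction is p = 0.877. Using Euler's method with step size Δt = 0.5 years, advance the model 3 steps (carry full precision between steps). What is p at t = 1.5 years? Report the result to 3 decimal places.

Update rule: p ← p + [c·p·(1−p) − e·p]·Δt with Δt = 0.5.
  1  |  dp/dt·Δt = -0.119186  |  p_1 = 0.757814
  2  |  dp/dt·Δt = -0.065099  |  p_2 = 0.692716
  3  |  dp/dt·Δt = -0.040589  |  p_3 = 0.652127

0.652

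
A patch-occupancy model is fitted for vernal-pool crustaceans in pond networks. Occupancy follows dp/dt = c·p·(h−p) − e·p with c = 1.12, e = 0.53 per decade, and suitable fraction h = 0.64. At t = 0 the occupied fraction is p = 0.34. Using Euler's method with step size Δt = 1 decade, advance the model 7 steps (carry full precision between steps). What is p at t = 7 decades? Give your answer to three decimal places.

Update rule: p ← p + [c·p·(h−p) − e·p]·Δt with Δt = 1.
p: 0.34000 → 0.27404  (Δp = -0.06596)
p: 0.27404 → 0.24112  (Δp = -0.03292)
p: 0.24112 → 0.22105  (Δp = -0.02007)
p: 0.22105 → 0.20761  (Δp = -0.01343)
p: 0.20761 → 0.19812  (Δp = -0.00949)
p: 0.19812 → 0.19117  (Δp = -0.00695)
p: 0.19117 → 0.18595  (Δp = -0.00522)

0.186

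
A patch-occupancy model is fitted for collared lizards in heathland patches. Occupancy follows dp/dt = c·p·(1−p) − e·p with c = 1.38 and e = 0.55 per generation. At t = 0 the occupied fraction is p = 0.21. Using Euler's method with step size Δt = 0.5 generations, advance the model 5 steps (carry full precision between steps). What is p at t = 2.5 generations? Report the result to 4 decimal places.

0.4947

Update rule: p ← p + [c·p·(1−p) − e·p]·Δt with Δt = 0.5.
step 1: Δp = +0.05672, p = 0.26672
step 2: Δp = +0.06160, p = 0.32832
step 3: Δp = +0.06187, p = 0.39020
step 4: Δp = +0.05688, p = 0.44707
step 5: Δp = +0.04762, p = 0.49470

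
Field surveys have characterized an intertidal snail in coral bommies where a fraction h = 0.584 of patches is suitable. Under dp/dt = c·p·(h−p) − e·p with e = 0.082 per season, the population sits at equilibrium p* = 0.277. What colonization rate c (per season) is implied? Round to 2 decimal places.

0.27

At equilibrium c(h−p*) = e, so c = e/(h−p*).
c = 0.082/(0.584 − 0.277) = 0.082/0.3070 = 0.2671.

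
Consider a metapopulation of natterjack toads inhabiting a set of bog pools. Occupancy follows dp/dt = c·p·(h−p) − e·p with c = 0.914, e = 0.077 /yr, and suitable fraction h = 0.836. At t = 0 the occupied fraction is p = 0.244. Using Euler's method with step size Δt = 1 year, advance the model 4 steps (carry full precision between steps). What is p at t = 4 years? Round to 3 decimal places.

Update rule: p ← p + [c·p·(h−p) − e·p]·Δt with Δt = 1.
step 1: Δp = +0.11324, p = 0.35724
step 2: Δp = +0.12882, p = 0.48605
step 3: Δp = +0.11804, p = 0.60409
step 4: Δp = +0.08153, p = 0.68562

0.686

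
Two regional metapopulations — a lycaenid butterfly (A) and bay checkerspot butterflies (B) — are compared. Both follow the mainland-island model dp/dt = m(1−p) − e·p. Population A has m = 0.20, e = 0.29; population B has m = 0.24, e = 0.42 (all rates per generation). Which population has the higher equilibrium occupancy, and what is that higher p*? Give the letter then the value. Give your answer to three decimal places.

A: p*_A = m/(m+e) = 0.20/0.4900 = 0.4082.
B: p*_B = 0.24/0.6600 = 0.3636.
A is higher at 0.4082.

A, 0.408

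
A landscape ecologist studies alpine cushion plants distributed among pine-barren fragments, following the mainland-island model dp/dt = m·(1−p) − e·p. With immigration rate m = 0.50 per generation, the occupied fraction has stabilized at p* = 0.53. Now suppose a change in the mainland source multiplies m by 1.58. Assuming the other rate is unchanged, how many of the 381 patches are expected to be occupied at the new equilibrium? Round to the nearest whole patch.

244

Balance m(1−p*) = e·p* gives e = m(1−p*)/p* = 0.50×0.47000/0.53000 = 0.44340.
New p* = m/(m+e) = 0.79000/(0.79000+0.44340) = 0.64051.
Expected occupied = 381 × 0.64051 = 244.03 ≈ 244.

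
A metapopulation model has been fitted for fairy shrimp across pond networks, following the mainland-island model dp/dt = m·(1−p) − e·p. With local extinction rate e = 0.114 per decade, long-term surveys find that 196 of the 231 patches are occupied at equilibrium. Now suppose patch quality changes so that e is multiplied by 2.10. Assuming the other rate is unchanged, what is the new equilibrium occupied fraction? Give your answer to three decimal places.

0.727

Observed p* = 196/231 = 0.84848.
Balance m(1−p*) = e·p* gives m = e·p*/(1−p*) = 0.114×0.84848/0.15152 = 0.63838.
New p* = m/(m+e) = 0.63838/(0.63838+0.23940) = 0.72727.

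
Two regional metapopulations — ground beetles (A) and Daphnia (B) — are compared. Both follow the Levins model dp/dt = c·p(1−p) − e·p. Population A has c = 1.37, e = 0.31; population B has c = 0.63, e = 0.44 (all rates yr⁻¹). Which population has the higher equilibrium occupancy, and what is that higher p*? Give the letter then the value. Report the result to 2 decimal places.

A, 0.77

A: p*_A = 1 − 0.31/1.37 = 0.7737.
B: p*_B = 1 − 0.44/0.63 = 0.3016.
A is higher at 0.7737.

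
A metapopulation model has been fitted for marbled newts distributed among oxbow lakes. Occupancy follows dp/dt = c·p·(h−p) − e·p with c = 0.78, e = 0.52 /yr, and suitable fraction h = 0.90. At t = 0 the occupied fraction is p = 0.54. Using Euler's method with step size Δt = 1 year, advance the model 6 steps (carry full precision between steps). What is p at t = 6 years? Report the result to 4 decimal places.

0.2724

Update rule: p ← p + [c·p·(h−p) − e·p]·Δt with Δt = 1.
p: 0.54000 → 0.41083  (Δp = -0.12917)
p: 0.41083 → 0.35395  (Δp = -0.05688)
p: 0.35395 → 0.32065  (Δp = -0.03330)
p: 0.32065 → 0.29881  (Δp = -0.02184)
p: 0.29881 → 0.28355  (Δp = -0.01526)
p: 0.28355 → 0.27244  (Δp = -0.01111)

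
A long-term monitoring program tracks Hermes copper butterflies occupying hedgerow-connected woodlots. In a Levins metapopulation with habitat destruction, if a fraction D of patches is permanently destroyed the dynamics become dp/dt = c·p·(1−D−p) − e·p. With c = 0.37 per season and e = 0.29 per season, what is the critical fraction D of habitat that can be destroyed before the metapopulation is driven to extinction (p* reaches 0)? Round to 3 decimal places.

The nontrivial equilibrium is p* = (1−D) − e/c; extinction occurs when this hits zero.
So D_crit = 1 − e/c = 1 − 0.29/0.37 = 1 − 0.7838 = 0.2162.
This equals the undisturbed p*, a classic result of Lande's extension.

0.216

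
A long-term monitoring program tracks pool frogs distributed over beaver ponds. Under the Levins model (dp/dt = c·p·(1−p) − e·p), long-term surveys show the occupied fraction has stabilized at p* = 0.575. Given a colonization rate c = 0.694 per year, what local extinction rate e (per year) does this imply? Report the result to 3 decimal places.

0.295

At equilibrium c(1−p*) = e.
e = 0.694 × (1 − 0.575) = 0.694 × 0.4250 = 0.2949.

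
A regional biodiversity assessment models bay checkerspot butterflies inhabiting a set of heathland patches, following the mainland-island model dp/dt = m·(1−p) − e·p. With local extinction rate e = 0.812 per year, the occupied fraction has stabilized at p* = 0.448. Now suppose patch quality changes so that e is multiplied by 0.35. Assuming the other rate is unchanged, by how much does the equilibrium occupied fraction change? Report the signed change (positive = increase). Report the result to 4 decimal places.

0.2507

Balance m(1−p*) = e·p* gives m = e·p*/(1−p*) = 0.812×0.44800/0.55200 = 0.65901.
New p* = m/(m+e) = 0.65901/(0.65901+0.28420) = 0.69869.
Δp* = 0.69869 − 0.44800 = +0.25069.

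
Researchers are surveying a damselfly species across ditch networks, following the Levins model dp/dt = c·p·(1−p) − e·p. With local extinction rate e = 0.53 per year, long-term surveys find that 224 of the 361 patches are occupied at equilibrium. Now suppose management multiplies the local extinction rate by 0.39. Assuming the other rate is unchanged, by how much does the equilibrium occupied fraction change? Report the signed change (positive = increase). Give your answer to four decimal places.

0.2315

Observed p* = 224/361 = 0.62050.
Balance c(1−p*) = e gives c = e/(1 − 0.62050) = 0.53/0.37950 = 1.39657.
New p* = 1 − e/c = 1 − 0.20670/1.39657 = 0.85199.
Δp* = 0.85199 − 0.62050 = +0.23149.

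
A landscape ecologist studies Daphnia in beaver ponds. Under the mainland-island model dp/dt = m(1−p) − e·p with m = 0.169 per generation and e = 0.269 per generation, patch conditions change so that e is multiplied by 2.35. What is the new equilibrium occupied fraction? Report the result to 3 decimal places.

Before: p* = 0.169/(0.169+0.269) = 0.3858.
After: m = 0.169, e = 0.63215; p* = 0.169/0.8012 = 0.2109.

0.211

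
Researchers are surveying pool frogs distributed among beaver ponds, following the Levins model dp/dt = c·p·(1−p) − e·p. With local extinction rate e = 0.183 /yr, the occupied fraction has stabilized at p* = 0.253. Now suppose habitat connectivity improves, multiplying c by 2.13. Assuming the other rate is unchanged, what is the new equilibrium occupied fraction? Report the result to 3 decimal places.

0.649

Balance c(1−p*) = e gives c = e/(1 − 0.25300) = 0.183/0.74700 = 0.24498.
New p* = 1 − e/c = 1 − 0.18300/0.52181 = 0.64930.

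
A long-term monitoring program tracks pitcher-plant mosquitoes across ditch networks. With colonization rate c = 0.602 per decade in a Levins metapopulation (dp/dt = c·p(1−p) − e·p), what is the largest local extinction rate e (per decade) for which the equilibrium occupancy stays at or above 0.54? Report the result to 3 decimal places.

1 − e/c ≥ 0.54 ⇒ e ≤ c(1 − 0.54) = 0.602 × 0.4600.
e_max = 0.2769.

0.277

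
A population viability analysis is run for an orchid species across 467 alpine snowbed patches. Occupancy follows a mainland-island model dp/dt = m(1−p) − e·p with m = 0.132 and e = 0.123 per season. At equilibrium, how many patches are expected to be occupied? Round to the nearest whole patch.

242

p* = m/(m+e) = 0.132/0.2550 = 0.5176.
Expected occupied patches = N × p* = 467 × 0.5176 = 241.74 ≈ 242.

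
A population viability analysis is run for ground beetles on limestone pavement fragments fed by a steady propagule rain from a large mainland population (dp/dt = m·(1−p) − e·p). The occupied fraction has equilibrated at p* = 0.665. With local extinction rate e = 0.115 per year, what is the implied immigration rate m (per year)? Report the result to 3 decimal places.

At equilibrium m(1−p*) = e·p*, so m = e·p*/(1−p*).
m = 0.115 × 0.665 / 0.3350 = 0.0765/0.3350 = 0.2283.

0.228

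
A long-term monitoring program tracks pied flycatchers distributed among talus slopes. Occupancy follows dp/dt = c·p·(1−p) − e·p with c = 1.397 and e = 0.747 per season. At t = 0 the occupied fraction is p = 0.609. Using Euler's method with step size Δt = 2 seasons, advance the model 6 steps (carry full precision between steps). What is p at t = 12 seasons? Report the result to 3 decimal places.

0.465

Update rule: p ← p + [c·p·(1−p) − e·p]·Δt with Δt = 2.
p: 0.60900 → 0.36446  (Δp = -0.24454)
p: 0.36446 → 0.46713  (Δp = +0.10267)
p: 0.46713 → 0.46472  (Δp = -0.00241)
p: 0.46472 → 0.46545  (Δp = +0.00073)
p: 0.46545 → 0.46523  (Δp = -0.00022)
p: 0.46523 → 0.46530  (Δp = +0.00007)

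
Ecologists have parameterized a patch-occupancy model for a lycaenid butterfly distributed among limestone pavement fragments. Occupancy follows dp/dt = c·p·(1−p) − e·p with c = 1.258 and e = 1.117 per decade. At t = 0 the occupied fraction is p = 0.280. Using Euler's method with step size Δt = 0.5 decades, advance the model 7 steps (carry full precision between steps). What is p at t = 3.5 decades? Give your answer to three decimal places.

0.171

Update rule: p ← p + [c·p·(1−p) − e·p]·Δt with Δt = 0.5.
t = 0.5: p = 0.28000 + (-0.02957) = 0.25043
t = 1: p = 0.25043 + (-0.02179) = 0.22863
t = 1.5: p = 0.22863 + (-0.01676) = 0.21187
t = 2: p = 0.21187 + (-0.01330) = 0.19857
t = 2.5: p = 0.19857 + (-0.01080) = 0.18777
t = 3: p = 0.18777 + (-0.00894) = 0.17883
t = 3.5: p = 0.17883 + (-0.00751) = 0.17132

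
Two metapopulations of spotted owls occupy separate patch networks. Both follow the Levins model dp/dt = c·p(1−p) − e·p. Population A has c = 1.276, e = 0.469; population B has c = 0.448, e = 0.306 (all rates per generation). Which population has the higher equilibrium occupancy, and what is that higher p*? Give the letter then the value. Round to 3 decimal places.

A: p*_A = 1 − 0.469/1.276 = 0.6324.
B: p*_B = 1 − 0.306/0.448 = 0.3170.
A is higher at 0.6324.

A, 0.632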